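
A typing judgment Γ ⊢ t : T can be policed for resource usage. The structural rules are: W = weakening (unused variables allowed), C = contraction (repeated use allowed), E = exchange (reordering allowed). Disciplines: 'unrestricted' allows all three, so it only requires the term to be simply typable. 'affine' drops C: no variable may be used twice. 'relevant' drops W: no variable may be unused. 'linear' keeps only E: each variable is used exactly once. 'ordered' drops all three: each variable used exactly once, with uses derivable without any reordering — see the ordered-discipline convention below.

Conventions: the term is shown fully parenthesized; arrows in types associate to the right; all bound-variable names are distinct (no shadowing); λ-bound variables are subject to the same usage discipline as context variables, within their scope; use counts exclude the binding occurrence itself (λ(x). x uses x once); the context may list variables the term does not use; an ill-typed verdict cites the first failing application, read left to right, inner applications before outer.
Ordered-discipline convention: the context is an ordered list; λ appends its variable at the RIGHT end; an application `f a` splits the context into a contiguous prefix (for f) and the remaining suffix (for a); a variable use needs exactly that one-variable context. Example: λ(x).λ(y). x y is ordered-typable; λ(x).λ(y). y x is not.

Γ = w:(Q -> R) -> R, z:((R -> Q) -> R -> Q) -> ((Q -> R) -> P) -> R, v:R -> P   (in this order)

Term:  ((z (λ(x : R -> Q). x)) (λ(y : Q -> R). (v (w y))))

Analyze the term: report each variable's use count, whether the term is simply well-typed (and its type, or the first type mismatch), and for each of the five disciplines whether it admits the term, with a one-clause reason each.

variable uses: w: 1×; z: 1×; v: 1×; x [bound]: 1×; y [bound]: 1×
order of uses: z, x, v, w, y
typing: the term checks, with type R
ordered: ✗, no ordered split (uses run z, x, v, w, y)
linear: ✓, w, z, v, x, y: one use apiece
affine: ✓, no duplicate uses among w, z, v, x, y
relevant: ✓, at least one use each (w, z, v, x, y)
unrestricted: ✓, typability at R is all that's needed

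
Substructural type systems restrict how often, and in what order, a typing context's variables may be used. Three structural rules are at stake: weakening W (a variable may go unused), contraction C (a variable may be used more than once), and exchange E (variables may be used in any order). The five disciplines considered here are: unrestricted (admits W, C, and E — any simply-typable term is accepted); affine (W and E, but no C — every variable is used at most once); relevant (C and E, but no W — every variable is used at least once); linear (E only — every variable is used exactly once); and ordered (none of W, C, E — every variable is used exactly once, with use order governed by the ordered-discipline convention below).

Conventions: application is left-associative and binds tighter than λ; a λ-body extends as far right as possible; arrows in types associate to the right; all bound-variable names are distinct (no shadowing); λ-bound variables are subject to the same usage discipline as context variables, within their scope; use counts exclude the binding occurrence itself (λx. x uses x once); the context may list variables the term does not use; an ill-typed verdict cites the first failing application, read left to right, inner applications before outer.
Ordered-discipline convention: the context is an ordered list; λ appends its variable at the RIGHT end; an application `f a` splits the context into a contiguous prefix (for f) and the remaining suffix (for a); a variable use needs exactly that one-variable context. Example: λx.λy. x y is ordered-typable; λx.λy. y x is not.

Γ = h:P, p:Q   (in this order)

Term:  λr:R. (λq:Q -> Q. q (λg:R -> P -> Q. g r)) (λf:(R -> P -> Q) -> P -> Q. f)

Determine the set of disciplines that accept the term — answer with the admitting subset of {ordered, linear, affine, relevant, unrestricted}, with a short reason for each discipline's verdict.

admitting disciplines: none
usage: h=0, p=0, r (λ-bound)=1, q (λ-bound)=1, g (λ-bound)=1, f (λ-bound)=1
order of uses: q, g, r, f
typing: ill-typed: argument of type (R -> P -> Q) -> P -> Q where Q is required
ordered ✗ (not simply typable)
linear ✗ (fails simple typing)
affine ✗ (a type mismatch blocks all five)
relevant ✗ (the type mismatch rejects it)
unrestricted ✗ (not simply typable)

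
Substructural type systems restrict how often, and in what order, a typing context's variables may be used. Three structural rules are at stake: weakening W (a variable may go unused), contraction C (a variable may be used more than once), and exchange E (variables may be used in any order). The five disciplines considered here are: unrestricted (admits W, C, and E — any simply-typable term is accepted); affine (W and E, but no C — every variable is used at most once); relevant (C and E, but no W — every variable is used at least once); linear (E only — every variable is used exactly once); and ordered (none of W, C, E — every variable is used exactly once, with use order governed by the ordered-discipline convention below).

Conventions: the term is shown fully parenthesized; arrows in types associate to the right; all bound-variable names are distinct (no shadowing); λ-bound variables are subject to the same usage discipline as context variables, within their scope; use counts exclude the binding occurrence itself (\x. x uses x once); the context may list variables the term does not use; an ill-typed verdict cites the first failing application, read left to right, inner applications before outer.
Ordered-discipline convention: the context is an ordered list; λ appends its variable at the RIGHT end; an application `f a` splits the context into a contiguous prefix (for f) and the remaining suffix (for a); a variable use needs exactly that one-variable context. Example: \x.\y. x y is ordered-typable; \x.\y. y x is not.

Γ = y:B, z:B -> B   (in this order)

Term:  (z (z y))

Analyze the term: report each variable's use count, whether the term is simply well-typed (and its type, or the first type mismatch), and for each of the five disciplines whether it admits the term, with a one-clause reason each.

counts: y: 1×; z: 2×
uses in reading order: z, z, y
typing: ✓ — B
ordered: ✗ — repeated use of z ×2
linear: ✗ — repeated use of z ×2
affine: ✗ — repeated use of z ×2
relevant: ✓ — y, z: all used, weakening unneeded
unrestricted: ✓ — simply typable at B; W, C, E all held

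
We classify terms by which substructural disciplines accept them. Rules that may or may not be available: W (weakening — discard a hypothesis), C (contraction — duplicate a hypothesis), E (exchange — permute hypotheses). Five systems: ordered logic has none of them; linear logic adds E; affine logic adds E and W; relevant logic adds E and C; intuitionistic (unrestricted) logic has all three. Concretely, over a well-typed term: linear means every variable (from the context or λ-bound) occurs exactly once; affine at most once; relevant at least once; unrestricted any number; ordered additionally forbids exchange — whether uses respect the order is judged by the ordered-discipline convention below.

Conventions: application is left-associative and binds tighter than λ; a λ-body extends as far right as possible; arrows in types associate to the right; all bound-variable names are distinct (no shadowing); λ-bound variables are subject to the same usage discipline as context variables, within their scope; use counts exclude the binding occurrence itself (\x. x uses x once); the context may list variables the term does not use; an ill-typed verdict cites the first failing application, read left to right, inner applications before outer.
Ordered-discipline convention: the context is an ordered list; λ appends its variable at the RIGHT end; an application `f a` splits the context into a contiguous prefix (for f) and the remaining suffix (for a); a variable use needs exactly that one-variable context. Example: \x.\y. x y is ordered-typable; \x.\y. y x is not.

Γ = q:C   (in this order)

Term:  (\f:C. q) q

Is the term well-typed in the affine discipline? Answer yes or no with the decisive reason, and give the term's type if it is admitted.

no — uses contraction: q ×2
variable uses: q: 2, f [bound]: 0
left-to-right use order: q, q
typing: well-typed — term : C
summary: ordered ✗ · linear ✗ · affine ✗ · relevant ✗ · unrestricted ✓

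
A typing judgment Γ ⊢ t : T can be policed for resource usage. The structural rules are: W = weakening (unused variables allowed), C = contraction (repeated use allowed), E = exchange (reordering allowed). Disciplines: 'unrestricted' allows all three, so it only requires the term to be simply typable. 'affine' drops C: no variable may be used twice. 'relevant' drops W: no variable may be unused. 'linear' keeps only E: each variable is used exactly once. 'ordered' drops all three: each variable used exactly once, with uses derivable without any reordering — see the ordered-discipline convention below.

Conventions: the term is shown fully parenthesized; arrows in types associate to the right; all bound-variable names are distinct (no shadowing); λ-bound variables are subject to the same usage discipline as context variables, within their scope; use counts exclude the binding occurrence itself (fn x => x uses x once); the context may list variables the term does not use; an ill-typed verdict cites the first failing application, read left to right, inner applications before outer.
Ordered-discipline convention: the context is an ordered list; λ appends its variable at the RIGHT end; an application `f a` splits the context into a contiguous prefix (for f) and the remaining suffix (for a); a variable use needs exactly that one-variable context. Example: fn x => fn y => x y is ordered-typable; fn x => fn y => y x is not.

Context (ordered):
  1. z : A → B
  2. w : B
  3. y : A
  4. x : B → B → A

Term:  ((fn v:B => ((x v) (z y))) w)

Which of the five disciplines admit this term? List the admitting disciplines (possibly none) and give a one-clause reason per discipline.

admitted by: linear, affine, relevant, unrestricted
usage: z ×1; w ×1; y ×1; x ×1; v [bound] ×1
order of uses: x, v, z, y, w
typing: well-typed at A
ordered ✗ (use order x, v, z, y, w needs exchange)
linear ✓ (each of z, w, y, x, v used exactly once)
affine ✓ (none of z, w, y, x, v used more than once)
relevant ✓ (at least one use each (z, w, y, x, v))
unrestricted ✓ (type-checks (A) and nothing is barred)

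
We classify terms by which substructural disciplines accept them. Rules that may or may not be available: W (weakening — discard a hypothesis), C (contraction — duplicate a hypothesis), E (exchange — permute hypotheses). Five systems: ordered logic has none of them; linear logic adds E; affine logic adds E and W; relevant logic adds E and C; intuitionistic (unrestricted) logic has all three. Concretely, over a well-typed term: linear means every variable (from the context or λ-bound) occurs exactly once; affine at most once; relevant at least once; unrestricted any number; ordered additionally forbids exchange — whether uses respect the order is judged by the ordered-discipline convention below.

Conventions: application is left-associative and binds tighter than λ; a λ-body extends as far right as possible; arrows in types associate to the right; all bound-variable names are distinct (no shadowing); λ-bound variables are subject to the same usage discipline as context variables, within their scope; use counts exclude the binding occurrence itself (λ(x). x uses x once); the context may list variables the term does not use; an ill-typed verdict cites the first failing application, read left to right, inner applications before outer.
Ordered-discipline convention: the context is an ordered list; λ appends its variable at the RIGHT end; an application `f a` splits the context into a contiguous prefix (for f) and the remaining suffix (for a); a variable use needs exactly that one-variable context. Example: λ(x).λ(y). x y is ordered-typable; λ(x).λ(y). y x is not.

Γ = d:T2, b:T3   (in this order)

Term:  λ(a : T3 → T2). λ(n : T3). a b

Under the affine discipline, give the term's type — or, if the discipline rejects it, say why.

term : (T3 → T2) → T3 → T2
usage: d=0, b=1, a [bound]=1, n [bound]=0
uses in reading order: a, b
typing: well-typed at (T3 → T2) → T3 → T2
across the five disciplines: ordered ✗ | linear ✗ | affine ✓ | relevant ✗ | unrestricted ✓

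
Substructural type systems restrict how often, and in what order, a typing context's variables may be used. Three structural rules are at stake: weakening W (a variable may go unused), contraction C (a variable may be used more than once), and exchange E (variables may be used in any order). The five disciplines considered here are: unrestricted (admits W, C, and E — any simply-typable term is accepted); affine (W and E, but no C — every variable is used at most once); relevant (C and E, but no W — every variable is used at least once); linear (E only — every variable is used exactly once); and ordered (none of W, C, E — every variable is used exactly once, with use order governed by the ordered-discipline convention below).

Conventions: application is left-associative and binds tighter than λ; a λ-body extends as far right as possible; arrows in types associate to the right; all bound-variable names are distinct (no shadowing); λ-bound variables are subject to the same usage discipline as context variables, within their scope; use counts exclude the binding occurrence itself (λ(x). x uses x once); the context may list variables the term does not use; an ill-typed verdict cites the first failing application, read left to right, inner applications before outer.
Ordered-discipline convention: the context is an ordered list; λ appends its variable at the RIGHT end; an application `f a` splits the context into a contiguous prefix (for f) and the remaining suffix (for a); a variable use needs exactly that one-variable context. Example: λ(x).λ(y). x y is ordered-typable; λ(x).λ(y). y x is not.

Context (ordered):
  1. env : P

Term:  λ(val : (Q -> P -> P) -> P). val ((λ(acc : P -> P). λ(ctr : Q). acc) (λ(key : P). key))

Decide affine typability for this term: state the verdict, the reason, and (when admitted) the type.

yes — none of env, val, acc, ctr, key used more than once; term : ((Q -> P -> P) -> P) -> P
counts: env=0, val (λ-bound)=1, acc (λ-bound)=1, ctr (λ-bound)=0, key (λ-bound)=1
uses in reading order: val, acc, key
typing: ✓ — ((Q -> P -> P) -> P) -> P
all disciplines: ordered ✗ · linear ✗ · affine ✓ · relevant ✗ · unrestricted ✓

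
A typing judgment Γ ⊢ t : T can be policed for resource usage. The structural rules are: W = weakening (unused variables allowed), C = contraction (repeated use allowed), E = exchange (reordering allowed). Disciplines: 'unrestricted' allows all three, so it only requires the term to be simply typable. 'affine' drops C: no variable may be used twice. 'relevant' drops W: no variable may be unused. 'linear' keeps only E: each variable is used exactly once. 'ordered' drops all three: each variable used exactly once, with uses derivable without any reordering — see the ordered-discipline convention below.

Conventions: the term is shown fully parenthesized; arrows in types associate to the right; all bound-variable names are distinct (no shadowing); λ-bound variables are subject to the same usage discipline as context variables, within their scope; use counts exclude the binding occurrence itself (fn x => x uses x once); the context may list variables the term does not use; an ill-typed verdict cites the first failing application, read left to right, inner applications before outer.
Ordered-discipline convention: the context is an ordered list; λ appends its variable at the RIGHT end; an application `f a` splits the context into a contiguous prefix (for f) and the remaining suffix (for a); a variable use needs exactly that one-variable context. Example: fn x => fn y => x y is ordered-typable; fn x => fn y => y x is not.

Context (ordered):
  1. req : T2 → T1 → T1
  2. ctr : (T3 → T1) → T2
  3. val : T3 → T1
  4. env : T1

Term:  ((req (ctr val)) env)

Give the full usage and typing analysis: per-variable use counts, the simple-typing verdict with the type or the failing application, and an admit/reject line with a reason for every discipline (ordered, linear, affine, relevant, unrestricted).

counts: req ×1, ctr ×1, val ×1, env ×1
uses in reading order: req, ctr, val, env
typing: well-typed at T1
ordered: ✓, req, ctr, val, env: once each, no exchange needed
linear: ✓, each of req, ctr, val, env used exactly once
affine: ✓, no duplicate uses among req, ctr, val, env
relevant: ✓, req, ctr, val, env: all used, weakening unneeded
unrestricted: ✓, type-checks (T1) and nothing is barred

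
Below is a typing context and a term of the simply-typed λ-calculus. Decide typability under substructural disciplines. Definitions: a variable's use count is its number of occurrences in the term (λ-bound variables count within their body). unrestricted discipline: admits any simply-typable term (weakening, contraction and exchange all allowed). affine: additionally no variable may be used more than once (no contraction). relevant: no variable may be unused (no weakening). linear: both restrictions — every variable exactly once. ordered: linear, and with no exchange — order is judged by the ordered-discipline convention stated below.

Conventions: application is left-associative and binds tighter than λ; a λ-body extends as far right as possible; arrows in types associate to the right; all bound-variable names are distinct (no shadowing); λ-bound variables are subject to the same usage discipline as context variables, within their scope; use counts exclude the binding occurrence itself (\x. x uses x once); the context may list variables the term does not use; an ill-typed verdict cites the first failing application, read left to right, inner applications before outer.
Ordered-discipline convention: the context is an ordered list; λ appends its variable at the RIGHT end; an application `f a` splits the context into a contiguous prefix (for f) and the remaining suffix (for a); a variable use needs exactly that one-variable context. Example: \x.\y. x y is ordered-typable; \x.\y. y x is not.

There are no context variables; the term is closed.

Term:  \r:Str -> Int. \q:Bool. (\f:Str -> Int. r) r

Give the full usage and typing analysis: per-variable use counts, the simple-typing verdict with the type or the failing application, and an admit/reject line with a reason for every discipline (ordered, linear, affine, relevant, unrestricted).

counts: r (bound) ×2, q (bound) ×0, f (bound) ×0
uses in reading order: r, r
typing: ✓ — (Str -> Int) -> Bool -> Str -> Int
ordered ✗ (repeated use of r ×2; unused: q, f — weakening required)
linear ✗ (repeated use of r ×2; unused: q, f — weakening required)
affine ✗ (repeated use of r ×2)
relevant ✗ (unused: q, f — weakening required)
unrestricted ✓ (simply typable at (Str -> Int) -> Bool -> Str -> Int; W, C, E all held)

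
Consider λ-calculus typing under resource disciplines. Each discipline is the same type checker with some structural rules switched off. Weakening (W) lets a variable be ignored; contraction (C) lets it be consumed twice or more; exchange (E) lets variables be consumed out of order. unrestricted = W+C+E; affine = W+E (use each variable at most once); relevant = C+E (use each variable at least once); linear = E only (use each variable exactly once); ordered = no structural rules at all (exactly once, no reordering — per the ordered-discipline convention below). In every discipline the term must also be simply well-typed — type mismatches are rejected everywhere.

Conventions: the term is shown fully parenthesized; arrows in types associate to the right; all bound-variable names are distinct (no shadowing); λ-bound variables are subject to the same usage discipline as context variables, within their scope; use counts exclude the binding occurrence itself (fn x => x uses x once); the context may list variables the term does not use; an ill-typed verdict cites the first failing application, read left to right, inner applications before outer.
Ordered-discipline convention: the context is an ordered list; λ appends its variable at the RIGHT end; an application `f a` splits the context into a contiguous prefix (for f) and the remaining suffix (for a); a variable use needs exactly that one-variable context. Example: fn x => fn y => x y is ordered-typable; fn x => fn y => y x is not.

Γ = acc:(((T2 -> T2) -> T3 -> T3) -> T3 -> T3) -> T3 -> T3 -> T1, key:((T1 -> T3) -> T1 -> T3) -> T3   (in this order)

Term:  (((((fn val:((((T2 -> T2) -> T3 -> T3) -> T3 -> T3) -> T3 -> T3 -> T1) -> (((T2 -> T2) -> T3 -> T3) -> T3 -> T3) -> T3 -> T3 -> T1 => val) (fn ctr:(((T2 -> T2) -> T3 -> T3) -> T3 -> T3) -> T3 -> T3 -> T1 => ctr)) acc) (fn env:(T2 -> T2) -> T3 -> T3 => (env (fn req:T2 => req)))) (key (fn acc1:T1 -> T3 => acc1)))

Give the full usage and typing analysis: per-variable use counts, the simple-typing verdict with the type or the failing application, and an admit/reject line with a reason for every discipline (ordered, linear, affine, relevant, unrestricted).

counts: acc: 1×, key: 1×, val (bound): 1×, ctr (bound): 1×, env (bound): 1×, req (bound): 1×, acc1 (bound): 1×
use order (left to right): val, ctr, acc, env, req, key, acc1
typing: well-typed at T3 -> T1
ordered ✓ (acc, key, val, ctr, env, req, acc1 once each; derivable with no W/C/E)
linear ✓ (acc, key, val, ctr, env, req, acc1: one use apiece)
affine ✓ (acc, key, val, ctr, env, req, acc1: no repeats, contraction unneeded)
relevant ✓ (acc, key, val, ctr, env, req, acc1: all used, weakening unneeded)
unrestricted ✓ (typability at T3 -> T1 is all that's needed)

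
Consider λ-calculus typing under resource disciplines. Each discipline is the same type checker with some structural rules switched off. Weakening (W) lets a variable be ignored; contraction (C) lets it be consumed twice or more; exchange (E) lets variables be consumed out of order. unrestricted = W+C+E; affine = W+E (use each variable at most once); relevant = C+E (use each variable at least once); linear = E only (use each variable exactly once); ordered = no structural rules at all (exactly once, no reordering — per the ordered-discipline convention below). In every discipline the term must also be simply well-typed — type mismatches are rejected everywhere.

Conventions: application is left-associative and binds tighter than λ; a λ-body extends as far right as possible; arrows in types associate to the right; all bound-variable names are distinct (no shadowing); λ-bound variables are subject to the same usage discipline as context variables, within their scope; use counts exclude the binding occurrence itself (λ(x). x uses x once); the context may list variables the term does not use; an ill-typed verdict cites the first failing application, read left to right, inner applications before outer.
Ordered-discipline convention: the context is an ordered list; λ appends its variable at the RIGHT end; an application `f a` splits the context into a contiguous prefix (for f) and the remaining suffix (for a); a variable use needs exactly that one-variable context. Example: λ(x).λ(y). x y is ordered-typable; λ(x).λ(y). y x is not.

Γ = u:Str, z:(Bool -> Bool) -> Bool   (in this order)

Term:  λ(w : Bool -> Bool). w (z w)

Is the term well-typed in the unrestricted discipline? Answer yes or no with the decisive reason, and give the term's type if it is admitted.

yes — typability at (Bool -> Bool) -> Bool is all that's needed; term : (Bool -> Bool) -> Bool
counts: u: 0; z: 1; w [bound]: 2
uses in reading order: w, z, w
typing: well-typed — term : (Bool -> Bool) -> Bool
all disciplines: ordered ✗ · linear ✗ · affine ✗ · relevant ✗ · unrestricted ✓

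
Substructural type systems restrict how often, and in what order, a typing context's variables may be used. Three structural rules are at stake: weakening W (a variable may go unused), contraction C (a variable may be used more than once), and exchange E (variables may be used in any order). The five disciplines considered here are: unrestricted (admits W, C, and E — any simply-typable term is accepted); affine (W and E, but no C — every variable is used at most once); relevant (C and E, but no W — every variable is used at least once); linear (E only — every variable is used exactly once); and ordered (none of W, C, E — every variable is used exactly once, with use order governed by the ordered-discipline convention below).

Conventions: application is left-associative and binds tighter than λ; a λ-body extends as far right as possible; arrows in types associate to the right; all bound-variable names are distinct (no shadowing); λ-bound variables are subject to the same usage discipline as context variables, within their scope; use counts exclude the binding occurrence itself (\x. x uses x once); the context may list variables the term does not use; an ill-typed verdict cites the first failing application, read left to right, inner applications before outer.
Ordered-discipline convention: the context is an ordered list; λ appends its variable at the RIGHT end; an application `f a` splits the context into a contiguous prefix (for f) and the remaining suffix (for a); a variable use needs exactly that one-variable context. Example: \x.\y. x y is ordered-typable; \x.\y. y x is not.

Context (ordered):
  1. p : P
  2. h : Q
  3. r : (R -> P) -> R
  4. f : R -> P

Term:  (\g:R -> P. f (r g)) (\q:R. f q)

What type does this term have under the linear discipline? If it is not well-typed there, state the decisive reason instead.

not well-typed under linear — needs contraction — f ×2; unused: p, h — weakening required
variable uses: p ×0; h ×0; r ×1; f ×2; g (λ-bound) ×1; q (λ-bound) ×1
use order (left to right): f, r, g, f, q
typing: well-typed at P
summary: ordered ✗; linear ✗; affine ✗; relevant ✗; unrestricted ✓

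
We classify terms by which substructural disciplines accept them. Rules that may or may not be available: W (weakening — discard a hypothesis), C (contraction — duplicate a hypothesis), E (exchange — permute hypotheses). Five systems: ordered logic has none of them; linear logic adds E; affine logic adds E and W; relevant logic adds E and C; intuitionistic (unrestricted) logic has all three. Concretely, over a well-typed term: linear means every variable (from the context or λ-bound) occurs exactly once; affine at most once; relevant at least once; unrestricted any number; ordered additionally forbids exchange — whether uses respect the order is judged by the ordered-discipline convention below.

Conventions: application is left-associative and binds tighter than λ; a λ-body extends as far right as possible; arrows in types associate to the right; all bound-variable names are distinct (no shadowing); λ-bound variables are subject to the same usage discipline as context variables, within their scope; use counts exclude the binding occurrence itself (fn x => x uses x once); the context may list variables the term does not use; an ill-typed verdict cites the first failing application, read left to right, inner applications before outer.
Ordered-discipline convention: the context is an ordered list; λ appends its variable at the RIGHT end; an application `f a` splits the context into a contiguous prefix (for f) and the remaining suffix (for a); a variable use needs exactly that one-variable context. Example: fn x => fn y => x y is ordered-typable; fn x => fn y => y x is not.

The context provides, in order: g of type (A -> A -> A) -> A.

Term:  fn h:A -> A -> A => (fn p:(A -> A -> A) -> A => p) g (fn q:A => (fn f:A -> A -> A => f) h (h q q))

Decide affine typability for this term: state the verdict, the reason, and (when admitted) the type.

no — uses contraction: h ×2, q ×2
use counts: g: 1; h (λ-bound): 2; p (λ-bound): 1; q (λ-bound): 2; f (λ-bound): 1
left-to-right use order: p, g, f, h, h, q, q
typing: ✓ — (A -> A -> A) -> A
all disciplines: ordered ✗; linear ✗; affine ✗; relevant ✓; unrestricted ✓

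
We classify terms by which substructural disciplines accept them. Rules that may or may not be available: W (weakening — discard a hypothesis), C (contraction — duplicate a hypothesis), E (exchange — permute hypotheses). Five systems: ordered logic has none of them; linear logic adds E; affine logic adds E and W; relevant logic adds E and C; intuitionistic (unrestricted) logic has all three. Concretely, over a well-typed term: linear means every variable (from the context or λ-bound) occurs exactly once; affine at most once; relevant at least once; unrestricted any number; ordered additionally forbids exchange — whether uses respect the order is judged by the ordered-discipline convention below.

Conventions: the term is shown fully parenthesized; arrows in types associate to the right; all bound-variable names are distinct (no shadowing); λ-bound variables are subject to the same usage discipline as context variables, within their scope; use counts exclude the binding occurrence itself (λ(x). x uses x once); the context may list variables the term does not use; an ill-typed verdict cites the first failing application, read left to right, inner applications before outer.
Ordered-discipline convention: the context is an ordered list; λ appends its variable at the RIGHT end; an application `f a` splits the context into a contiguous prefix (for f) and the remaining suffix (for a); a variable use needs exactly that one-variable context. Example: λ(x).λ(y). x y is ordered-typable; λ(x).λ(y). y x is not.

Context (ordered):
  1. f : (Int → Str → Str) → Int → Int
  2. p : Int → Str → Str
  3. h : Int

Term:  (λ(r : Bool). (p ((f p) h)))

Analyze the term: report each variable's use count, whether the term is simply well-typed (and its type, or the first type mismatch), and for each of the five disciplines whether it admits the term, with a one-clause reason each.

usage: f ×1, p ×2, h ×1, r [bound] ×0
left-to-right use order: p, f, p, h
typing: ✓ — Bool → Str → Str
ordered: ✗ — p ×2 used more than once (contraction); r never used (weakening)
linear: ✗ — p ×2 used more than once (contraction); r never used (weakening)
affine: ✗ — p ×2 used more than once (contraction)
relevant: ✗ — r never used (weakening)
unrestricted: ✓ — type-checks (Bool → Str → Str) and nothing is barred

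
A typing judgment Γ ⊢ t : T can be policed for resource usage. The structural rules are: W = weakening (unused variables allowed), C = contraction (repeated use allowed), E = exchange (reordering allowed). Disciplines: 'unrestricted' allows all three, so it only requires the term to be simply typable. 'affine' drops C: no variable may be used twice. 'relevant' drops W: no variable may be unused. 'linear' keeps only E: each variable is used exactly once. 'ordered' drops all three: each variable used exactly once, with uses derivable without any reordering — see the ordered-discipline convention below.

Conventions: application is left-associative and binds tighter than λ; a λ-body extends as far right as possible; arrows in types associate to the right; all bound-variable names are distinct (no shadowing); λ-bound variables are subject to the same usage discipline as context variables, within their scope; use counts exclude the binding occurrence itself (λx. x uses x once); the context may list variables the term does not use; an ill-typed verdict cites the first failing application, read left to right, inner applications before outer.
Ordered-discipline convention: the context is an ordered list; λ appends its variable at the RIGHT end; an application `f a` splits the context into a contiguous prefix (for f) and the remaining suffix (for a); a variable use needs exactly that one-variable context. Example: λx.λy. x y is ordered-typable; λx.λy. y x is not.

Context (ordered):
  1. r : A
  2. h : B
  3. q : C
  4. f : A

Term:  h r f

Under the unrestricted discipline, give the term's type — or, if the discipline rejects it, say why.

not well-typed under unrestricted — a type mismatch blocks all five
use counts: r: 1×; h: 1×; q: 0×; f: 1×
use order (left to right): h, r, f
typing: ill-typed: can't apply a value of type B
per-discipline verdicts: ordered ✗ | linear ✗ | affine ✗ | relevant ✗ | unrestricted ✗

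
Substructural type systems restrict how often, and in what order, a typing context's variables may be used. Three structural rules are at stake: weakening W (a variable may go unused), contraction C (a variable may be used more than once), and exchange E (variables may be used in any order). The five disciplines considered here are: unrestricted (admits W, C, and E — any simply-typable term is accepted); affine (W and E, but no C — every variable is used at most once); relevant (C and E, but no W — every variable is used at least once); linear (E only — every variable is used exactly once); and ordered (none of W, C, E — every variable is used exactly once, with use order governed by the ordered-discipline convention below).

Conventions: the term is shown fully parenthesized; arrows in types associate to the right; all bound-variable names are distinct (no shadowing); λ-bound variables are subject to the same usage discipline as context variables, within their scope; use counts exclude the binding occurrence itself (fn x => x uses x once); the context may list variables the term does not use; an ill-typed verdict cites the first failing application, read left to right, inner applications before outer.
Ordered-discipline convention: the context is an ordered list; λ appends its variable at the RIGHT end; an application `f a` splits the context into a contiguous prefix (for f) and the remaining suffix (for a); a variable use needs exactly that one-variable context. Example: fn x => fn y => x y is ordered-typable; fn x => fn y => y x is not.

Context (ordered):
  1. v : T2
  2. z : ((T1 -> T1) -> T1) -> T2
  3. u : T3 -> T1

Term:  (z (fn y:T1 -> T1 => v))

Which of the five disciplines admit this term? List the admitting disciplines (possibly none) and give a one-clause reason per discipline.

accepted by: none
use counts: v: 1×; z: 1×; u: 0×; y (bound): 0×
uses in reading order: z, v
typing: ill-typed: an argument (T1 -> T1) -> T2 mismatches the expected (T1 -> T1) -> T1
ordered ✗ (the type mismatch rejects it)
linear ✗ (not simply typable)
affine ✗ (fails simple typing)
relevant ✗ (a type mismatch blocks all five)
unrestricted ✗ (the type mismatch rejects it)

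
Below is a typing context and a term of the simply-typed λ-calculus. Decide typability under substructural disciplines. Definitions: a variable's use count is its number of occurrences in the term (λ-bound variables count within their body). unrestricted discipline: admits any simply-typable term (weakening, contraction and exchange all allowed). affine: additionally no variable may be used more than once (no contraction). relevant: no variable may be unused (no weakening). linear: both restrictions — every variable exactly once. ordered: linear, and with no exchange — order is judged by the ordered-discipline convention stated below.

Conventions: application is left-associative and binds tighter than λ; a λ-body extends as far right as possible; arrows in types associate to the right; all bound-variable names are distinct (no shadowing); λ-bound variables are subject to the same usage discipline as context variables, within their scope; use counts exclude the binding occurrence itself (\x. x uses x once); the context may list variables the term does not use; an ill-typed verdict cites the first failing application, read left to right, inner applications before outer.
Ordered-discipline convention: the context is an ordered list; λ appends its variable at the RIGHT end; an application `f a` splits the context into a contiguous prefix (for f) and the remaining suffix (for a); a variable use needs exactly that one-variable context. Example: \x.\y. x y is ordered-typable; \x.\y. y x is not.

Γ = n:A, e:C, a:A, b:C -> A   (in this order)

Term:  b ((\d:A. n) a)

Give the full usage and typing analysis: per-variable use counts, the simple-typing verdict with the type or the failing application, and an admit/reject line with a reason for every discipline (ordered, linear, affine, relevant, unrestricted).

counts: n: 1; e: 0; a: 1; b: 1; d [bound]: 0
left-to-right use order: b, n, a
typing: ill-typed: an argument A mismatches the expected C
ordered ✗ (not simply typable)
linear ✗ (fails simple typing)
affine ✗ (a type mismatch blocks all five)
relevant ✗ (the type mismatch rejects it)
unrestricted ✗ (not simply typable)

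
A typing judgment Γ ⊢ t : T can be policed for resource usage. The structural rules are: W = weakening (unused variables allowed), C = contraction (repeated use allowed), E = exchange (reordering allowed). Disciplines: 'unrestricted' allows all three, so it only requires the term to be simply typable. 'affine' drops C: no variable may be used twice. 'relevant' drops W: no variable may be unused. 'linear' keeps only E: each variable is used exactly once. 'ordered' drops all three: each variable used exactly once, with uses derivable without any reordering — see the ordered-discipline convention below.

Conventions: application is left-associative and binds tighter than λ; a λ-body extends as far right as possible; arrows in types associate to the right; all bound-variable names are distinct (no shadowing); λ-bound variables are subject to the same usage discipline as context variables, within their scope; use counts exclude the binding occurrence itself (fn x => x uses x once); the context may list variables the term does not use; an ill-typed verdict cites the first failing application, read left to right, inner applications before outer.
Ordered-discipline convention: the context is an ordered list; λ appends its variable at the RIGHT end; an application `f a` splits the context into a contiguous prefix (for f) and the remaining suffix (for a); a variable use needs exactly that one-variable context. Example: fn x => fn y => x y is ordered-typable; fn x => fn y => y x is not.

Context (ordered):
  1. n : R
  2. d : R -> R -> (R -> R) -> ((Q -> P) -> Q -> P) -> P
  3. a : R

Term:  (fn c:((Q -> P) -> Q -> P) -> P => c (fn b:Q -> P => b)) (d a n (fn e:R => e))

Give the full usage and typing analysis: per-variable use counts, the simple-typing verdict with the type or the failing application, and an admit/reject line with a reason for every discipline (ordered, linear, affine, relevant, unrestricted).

variable uses: n=1; d=1; a=1; c (bound)=1; b (bound)=1; e (bound)=1
uses in reading order: c, b, d, a, n, e
typing: well-typed at P
ordered: ✗ — no contiguous prefix/suffix split fits c, b, d, a, n, e
linear: ✓ — exactly-once usage across n, d, a, c, b, e
affine: ✓ — at most one use each (n, d, a, c, b, e)
relevant: ✓ — every one of n, d, a, c, b, e appears
unrestricted: ✓ — simply typable at P; W, C, E all held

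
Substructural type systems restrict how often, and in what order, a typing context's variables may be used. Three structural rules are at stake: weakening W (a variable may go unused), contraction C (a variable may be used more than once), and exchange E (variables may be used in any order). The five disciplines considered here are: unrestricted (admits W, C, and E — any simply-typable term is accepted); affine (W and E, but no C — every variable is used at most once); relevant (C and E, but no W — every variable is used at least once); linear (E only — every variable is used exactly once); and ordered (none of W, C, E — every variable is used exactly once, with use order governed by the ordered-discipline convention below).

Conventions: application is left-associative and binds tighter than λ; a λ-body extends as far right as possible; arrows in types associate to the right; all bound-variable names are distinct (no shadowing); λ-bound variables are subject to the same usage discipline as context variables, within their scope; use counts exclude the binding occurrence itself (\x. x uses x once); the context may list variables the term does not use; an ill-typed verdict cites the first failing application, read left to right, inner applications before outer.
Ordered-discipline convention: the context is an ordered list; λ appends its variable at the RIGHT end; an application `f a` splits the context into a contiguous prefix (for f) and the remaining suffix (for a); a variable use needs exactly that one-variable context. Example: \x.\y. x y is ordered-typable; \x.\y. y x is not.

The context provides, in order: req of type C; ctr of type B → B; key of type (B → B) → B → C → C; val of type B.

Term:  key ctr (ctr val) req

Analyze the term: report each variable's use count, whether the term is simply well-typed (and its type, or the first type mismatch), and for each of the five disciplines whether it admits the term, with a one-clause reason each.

usage: req: 1; ctr: 2; key: 1; val: 1
left-to-right use order: key, ctr, ctr, val, req
typing: well-typed at C
ordered: ✗ — ctr ×2 used more than once (contraction)
linear: ✗ — ctr ×2 used more than once (contraction)
affine: ✗ — ctr ×2 used more than once (contraction)
relevant: ✓ — req, ctr, key, val: all used, weakening unneeded
unrestricted: ✓ — type-checks (C) and nothing is barred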